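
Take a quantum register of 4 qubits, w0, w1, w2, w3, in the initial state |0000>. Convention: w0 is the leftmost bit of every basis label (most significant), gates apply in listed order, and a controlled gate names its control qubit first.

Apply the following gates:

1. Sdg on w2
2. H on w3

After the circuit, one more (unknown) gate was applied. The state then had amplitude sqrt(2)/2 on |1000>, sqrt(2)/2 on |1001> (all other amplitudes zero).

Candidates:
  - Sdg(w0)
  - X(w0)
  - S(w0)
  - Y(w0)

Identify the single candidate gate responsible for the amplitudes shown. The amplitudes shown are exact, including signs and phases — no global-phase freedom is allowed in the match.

The unique candidate consistent with the amplitudes is X(w0).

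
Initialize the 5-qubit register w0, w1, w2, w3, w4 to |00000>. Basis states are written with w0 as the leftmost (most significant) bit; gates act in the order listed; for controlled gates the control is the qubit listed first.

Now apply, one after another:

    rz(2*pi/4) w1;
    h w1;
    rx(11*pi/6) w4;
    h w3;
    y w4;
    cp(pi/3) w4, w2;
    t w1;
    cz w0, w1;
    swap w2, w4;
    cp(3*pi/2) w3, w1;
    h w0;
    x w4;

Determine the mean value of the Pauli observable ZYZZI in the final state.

The expectation value of ZYZZI is 0.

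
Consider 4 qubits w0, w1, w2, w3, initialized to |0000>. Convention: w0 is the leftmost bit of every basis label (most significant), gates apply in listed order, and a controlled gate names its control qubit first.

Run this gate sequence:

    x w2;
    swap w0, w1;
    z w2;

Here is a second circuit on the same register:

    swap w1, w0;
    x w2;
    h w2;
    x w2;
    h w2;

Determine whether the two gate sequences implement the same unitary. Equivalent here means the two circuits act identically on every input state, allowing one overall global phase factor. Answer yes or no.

Yes: on every input state the two circuits agree up to one overall phase factor.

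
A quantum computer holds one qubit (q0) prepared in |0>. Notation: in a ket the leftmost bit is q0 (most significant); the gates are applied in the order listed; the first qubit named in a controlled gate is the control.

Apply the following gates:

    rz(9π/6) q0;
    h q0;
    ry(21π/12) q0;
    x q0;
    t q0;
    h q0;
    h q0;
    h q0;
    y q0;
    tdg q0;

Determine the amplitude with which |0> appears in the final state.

The final state's coefficient on |0> equals -sqrt(sqrt(2) + 2)/4 - sqrt(2 - sqrt(2))/4 - sqrt(sqrt(2) + 2)*exp(3*I*pi/4)/4 + sqrt(2 - sqrt(2))*exp(3*I*pi/4)/4. Key observation: the block from step 6 through step 7 cancels to the identity and can be dropped.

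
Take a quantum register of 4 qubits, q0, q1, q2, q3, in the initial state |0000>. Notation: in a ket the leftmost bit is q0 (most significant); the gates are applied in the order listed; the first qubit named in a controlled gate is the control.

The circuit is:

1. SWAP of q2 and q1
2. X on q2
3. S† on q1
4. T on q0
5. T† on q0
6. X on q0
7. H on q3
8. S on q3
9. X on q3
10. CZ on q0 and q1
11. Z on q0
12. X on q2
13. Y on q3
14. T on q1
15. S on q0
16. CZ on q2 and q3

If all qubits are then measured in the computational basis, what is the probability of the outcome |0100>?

Outcome |0100> occurs with probability 0.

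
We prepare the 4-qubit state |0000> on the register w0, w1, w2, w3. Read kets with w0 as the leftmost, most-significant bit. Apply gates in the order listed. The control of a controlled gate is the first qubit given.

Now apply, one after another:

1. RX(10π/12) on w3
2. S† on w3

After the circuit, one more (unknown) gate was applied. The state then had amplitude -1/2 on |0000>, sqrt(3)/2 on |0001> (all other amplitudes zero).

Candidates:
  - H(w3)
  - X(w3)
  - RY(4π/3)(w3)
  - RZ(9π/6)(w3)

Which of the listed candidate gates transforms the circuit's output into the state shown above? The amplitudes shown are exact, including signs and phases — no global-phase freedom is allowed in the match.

The applied gate was H(w3).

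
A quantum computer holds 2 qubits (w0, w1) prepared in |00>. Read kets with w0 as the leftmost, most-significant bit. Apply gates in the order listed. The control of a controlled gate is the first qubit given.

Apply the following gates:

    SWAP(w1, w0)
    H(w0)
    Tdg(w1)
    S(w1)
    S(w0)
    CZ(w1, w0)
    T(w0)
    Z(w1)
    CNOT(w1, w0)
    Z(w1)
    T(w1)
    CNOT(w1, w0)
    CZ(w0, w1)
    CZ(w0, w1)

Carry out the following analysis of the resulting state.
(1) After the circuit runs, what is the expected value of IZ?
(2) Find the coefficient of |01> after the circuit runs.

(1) In the final state, IZ has expectation 1.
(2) The final state's coefficient on |01> equals 0.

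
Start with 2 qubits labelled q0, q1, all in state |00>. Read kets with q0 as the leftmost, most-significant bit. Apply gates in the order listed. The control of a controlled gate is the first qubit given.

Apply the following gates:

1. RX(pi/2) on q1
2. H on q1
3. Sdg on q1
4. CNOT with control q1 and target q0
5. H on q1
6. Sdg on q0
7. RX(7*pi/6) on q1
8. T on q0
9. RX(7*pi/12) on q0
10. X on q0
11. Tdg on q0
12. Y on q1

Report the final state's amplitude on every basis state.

The resulting statevector has amplitude 3*sqrt(2 - sqrt(2))/16 + sqrt(3*sqrt(2) + 6)/16 - sqrt(6 - 3*sqrt(2))*exp(3*I*pi/4)/16 - sqrt(2 - sqrt(2))*exp(I*pi/4)/16 + I*sqrt(6 - 3*sqrt(2))/16 + I*sqrt(sqrt(2) + 2)/16 + sqrt(3*sqrt(2) + 6)*exp(I*pi/4)/16 + 3*sqrt(sqrt(2) + 2)*exp(3*I*pi/4)/16 on |00>, -sqrt(3*sqrt(2) + 6)/16 - 3*sqrt(2 - sqrt(2))/16 - I*sqrt(sqrt(2) + 2)/16 - I*sqrt(6 - 3*sqrt(2))/16 - sqrt(6 - 3*sqrt(2))*exp(3*I*pi/4)/16 - sqrt(2 - sqrt(2))*exp(I*pi/4)/16 + sqrt(3*sqrt(2) + 6)*exp(I*pi/4)/16 + 3*sqrt(sqrt(2) + 2)*exp(3*I*pi/4)/16 on |01>, 3*sqrt(2 - sqrt(2))/16 + sqrt(3*sqrt(2) + 6)/16 - I*sqrt(sqrt(2) + 2)/16 - I*sqrt(6 - 3*sqrt(2))/16 - sqrt(6 - 3*sqrt(2))*exp(I*pi/4)/16 - sqrt(2 - sqrt(2))*exp(3*I*pi/4)/16 + sqrt(3*sqrt(2) + 6)*exp(3*I*pi/4)/16 + 3*sqrt(sqrt(2) + 2)*exp(I*pi/4)/16 on |10>, 3*sqrt(2 - sqrt(2))/16 + sqrt(3*sqrt(2) + 6)/16 - 3*sqrt(sqrt(2) + 2)*exp(I*pi/4)/16 - sqrt(3*sqrt(2) + 6)*exp(3*I*pi/4)/16 - I*sqrt(sqrt(2) + 2)/16 - I*sqrt(6 - 3*sqrt(2))/16 + sqrt(2 - sqrt(2))*exp(3*I*pi/4)/16 + sqrt(6 - 3*sqrt(2))*exp(I*pi/4)/16 on |11>.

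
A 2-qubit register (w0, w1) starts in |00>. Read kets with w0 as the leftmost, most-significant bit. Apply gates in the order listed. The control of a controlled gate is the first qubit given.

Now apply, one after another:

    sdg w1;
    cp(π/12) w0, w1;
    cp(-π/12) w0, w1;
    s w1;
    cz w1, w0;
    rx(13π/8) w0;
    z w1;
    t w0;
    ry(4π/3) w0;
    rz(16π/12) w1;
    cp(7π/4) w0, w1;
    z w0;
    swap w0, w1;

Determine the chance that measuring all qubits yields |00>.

The probability of measuring |00> is -sqrt(6*sqrt(2) + 12)/16 - sqrt(2 - sqrt(2))/8 + 1/2. Key observation: steps 1-4 multiply out to the identity, so the circuit reduces to the remaining gates.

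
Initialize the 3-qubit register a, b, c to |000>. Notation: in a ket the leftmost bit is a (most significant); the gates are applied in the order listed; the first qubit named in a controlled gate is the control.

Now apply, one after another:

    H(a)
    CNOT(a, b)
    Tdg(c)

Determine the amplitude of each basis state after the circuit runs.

After the circuit, the state carries amplitude sqrt(2)/2 on |000>, sqrt(2)/2 on |110>, and 0 on every other basis state.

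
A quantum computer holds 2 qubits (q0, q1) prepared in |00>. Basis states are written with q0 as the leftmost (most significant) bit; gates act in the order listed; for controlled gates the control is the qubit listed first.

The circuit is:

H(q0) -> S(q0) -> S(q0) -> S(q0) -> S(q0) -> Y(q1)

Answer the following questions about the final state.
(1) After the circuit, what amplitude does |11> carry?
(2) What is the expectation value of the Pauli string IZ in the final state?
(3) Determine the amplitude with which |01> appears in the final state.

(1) The final state's coefficient on |11> equals sqrt(2)*I/2.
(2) The expectation value of IZ is -1.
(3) |01> carries amplitude sqrt(2)*I/2 in the final state.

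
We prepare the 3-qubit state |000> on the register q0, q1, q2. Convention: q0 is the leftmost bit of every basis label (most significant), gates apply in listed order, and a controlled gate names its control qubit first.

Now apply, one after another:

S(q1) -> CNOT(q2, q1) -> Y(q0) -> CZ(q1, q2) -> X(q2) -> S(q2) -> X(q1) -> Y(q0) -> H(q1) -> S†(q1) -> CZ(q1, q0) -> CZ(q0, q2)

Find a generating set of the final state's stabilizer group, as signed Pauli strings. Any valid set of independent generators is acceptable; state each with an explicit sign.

The stabilizer group can be generated by +IYI, +ZII, -IIZ, among other valid generating sets.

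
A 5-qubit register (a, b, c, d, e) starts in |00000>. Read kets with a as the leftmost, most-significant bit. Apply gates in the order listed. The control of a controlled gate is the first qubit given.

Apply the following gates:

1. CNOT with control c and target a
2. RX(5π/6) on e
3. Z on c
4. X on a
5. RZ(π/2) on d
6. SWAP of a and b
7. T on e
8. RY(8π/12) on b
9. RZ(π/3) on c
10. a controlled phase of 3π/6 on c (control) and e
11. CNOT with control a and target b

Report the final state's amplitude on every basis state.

The final amplitudes are (-sqrt(6) + 3*sqrt(2))*exp(7*I*pi/12)/8 on |00000>, (sqrt(6) + 3*sqrt(2))*exp(I*pi/3)/8 on |00001>, (-sqrt(6) + sqrt(2))*exp(7*I*pi/12)/8 on |01000>, (-sqrt(6) - sqrt(2))*exp(I*pi/3)/8 on |01001>, and 0 on every other basis state.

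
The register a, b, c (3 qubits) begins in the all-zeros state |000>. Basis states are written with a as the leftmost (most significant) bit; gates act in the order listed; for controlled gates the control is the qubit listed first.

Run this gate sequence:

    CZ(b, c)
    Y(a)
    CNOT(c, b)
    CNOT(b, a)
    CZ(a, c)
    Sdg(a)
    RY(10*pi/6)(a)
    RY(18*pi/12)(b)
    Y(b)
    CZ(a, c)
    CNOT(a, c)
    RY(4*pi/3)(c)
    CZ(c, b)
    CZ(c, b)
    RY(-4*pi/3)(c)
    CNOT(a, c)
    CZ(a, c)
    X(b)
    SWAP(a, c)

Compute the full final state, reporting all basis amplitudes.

After the circuit, the state carries amplitude sqrt(2)*I/4 on |000>, sqrt(6)*I/4 on |001>, sqrt(2)*I/4 on |010>, sqrt(6)*I/4 on |011>, 0 on |100>, 0 on |101>, 0 on |110>, 0 on |111>. Key observation: steps 10-17 multiply out to the identity, so the circuit reduces to the remaining gates.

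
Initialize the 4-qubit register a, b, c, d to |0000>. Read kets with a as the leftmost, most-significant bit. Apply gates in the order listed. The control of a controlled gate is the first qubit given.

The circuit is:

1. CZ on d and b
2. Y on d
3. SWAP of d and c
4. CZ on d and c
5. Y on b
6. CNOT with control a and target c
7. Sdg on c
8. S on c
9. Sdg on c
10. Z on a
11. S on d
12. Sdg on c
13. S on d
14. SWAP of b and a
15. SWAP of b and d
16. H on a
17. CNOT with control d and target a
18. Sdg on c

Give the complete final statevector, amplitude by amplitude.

The final amplitudes are -sqrt(2)*I/2 on |0010>, sqrt(2)*I/2 on |1010>, and 0 on every other basis state.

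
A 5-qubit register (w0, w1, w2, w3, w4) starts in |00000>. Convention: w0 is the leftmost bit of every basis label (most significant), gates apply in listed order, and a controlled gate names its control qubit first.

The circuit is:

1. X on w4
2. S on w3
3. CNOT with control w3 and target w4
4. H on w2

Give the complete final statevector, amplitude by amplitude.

The resulting statevector has amplitude sqrt(2)/2 on |00001>, sqrt(2)/2 on |00101>, and 0 on every other basis state.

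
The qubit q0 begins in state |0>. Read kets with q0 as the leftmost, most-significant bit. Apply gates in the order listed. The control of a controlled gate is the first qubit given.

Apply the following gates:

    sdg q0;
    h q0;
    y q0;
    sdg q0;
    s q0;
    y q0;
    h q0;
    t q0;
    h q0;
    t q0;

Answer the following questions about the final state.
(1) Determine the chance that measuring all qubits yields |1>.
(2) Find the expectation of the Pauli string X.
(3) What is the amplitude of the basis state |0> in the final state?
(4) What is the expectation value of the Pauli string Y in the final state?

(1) A full measurement returns |1> with probability 1/2. Key observation: steps 2-7 multiply out to the identity, so the circuit reduces to the remaining gates.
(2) In the final state, X has expectation sqrt(2)/2.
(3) The final state's coefficient on |0> equals sqrt(2)/2.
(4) In the final state, Y has expectation sqrt(2)/2.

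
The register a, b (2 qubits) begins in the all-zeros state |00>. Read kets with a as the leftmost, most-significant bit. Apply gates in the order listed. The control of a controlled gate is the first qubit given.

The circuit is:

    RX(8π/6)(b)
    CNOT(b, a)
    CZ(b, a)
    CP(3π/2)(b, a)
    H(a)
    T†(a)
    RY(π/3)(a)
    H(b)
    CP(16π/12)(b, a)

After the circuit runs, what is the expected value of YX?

In the final state, YX has expectation -5*sqrt(6)/32 + sqrt(2)/16.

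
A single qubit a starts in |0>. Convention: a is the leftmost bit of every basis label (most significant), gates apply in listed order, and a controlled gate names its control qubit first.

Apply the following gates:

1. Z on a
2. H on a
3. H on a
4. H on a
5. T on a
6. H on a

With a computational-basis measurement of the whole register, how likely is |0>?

Outcome |0> occurs with probability sqrt(2)/4 + 1/2. Key observation: the block from step 2 through step 3 cancels to the identity and can be dropped.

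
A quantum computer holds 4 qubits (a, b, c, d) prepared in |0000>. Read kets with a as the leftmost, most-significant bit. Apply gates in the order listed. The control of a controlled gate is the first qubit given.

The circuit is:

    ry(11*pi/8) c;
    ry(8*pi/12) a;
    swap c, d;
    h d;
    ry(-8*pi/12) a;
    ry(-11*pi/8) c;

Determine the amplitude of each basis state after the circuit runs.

The resulting statevector has amplitude -sqrt(sqrt(2) + 2)/4 + sqrt(2)/4 on |0000>, sqrt(2 - sqrt(2))/4 + sqrt(2)/4 on |0001>, -sqrt(2)/4 + sqrt(2 - sqrt(2))/4 on |0010>, sqrt(2)/4 + sqrt(sqrt(2) + 2)/4 on |0011>, and 0 on every other basis state.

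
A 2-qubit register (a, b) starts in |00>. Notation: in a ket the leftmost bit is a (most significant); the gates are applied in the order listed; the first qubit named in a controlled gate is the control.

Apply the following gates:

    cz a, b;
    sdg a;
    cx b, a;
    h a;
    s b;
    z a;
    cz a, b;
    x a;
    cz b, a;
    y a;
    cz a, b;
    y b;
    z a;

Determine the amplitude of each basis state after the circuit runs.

The final amplitudes are 0 on |00>, sqrt(2)/2 on |01>, 0 on |10>, -sqrt(2)/2 on |11>.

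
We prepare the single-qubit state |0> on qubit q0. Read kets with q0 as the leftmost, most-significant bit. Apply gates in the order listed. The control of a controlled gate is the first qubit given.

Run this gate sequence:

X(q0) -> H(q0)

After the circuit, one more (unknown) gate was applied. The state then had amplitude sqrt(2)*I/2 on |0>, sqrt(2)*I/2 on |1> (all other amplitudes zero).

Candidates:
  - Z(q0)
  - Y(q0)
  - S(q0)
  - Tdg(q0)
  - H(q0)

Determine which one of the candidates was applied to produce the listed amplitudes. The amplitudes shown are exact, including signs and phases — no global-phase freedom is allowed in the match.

The unique candidate consistent with the amplitudes is Y(q0).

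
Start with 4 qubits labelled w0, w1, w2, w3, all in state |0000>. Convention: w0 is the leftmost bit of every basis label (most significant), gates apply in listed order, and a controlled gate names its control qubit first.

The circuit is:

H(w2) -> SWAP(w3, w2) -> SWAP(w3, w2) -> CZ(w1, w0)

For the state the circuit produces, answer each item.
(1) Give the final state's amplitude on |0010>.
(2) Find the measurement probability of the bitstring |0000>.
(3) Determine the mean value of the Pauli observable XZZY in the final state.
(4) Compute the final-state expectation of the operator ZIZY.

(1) The final state's coefficient on |0010> equals sqrt(2)/2.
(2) Outcome |0000> occurs with probability 1/2.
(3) The expectation value of XZZY is 0.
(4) In the final state, ZIZY has expectation 0.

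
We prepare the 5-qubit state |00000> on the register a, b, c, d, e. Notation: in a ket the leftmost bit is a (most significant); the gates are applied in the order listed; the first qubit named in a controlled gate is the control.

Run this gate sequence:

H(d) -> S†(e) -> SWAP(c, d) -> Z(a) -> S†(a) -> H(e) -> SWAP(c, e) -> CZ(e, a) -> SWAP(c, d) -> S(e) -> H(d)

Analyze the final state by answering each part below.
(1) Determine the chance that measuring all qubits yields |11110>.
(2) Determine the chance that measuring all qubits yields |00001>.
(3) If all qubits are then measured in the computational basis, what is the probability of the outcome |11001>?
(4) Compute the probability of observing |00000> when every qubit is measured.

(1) A full measurement returns |11110> with probability 0.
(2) The probability of measuring |00001> is 1/2.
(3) The probability of measuring |11001> is 0.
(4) Outcome |00000> occurs with probability 1/2.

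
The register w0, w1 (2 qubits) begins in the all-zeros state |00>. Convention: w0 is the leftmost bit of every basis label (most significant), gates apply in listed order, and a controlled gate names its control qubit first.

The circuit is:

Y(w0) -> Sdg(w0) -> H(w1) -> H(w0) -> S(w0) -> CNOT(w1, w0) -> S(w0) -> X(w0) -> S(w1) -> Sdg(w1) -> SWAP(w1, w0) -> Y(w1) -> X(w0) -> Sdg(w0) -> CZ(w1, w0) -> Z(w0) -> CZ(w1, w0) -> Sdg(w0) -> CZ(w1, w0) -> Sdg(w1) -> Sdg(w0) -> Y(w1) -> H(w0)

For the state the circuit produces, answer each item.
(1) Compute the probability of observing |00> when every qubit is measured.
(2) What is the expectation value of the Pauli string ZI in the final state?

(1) The probability of measuring |00> is 1/2.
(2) The observable ZI averages to 1.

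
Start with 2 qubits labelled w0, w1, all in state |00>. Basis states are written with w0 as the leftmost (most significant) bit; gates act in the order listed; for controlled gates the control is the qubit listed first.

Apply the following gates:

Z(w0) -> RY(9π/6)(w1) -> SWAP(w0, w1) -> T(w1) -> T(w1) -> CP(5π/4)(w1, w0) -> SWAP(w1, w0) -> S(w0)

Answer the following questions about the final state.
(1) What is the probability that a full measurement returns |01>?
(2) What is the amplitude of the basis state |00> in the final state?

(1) A full measurement returns |01> with probability 1/2.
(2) The amplitude on |00> is -sqrt(2)/2.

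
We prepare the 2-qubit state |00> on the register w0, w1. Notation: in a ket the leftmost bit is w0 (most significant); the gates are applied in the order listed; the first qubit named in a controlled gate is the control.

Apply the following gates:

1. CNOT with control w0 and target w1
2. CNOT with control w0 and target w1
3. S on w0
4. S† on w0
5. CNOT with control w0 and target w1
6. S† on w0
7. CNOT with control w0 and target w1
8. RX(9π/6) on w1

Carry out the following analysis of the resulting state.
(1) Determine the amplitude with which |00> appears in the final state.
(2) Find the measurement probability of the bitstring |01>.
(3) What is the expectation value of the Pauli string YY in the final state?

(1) |00> carries amplitude -sqrt(2)/2 in the final state.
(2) A full measurement returns |01> with probability 1/2.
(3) The expectation value of YY is 0.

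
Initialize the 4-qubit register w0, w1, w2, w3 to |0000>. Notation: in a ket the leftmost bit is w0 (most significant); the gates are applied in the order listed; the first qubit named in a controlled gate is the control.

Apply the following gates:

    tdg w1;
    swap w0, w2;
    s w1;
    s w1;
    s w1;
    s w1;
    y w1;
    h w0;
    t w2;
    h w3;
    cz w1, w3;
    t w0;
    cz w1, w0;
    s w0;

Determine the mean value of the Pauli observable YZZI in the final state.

In the final state, YZZI has expectation sqrt(2)/2. Key observation: steps 3-6 multiply out to the identity, so the circuit reduces to the remaining gates.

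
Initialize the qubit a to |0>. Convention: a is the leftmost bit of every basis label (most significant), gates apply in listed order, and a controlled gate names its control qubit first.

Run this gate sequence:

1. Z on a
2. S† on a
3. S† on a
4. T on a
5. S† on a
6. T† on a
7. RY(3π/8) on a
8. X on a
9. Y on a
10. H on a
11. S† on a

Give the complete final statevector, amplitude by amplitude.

The final amplitudes are -I*sin(pi/16) on |0>, -cos(pi/16) on |1>.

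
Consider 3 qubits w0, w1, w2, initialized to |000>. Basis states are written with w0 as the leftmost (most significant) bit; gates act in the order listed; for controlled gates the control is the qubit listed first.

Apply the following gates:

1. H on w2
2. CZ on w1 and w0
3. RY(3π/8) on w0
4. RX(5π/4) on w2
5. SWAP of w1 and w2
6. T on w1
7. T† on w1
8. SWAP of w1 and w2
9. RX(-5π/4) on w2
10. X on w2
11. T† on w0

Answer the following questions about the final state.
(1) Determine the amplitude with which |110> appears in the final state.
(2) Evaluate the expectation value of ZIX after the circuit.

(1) |110> carries amplitude 0 in the final state. Key observation: gates 4-9 undo each other exactly, leaving only the rest of the circuit to track.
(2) The observable ZIX averages to sqrt(2 - sqrt(2))/2.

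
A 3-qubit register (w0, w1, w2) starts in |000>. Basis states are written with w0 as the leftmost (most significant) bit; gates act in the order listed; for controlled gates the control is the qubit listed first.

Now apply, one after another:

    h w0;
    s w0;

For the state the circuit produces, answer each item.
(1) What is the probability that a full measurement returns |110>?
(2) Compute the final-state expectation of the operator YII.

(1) The probability of measuring |110> is 0.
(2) In the final state, YII has expectation 1.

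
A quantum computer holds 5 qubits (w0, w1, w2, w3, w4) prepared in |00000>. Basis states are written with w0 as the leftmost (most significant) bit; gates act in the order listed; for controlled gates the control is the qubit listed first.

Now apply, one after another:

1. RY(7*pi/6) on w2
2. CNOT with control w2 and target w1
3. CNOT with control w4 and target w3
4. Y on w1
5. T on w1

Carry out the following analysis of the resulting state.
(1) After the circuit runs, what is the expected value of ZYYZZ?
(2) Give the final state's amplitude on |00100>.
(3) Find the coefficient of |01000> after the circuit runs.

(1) The expectation value of ZYYZZ is sqrt(2)/4.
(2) The final state's coefficient on |00100> equals I*(-sqrt(6) - sqrt(2))/4.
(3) The final state's coefficient on |01000> equals (-sqrt(6) + sqrt(2))*exp(3*I*pi/4)/4.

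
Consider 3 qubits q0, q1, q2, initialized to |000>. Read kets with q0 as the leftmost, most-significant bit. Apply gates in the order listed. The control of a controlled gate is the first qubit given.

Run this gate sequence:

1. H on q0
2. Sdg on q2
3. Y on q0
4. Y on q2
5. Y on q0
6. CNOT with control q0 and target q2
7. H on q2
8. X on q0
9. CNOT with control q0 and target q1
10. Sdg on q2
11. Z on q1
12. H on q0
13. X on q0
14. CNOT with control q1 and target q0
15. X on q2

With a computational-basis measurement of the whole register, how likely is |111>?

The probability of measuring |111> is 1/8.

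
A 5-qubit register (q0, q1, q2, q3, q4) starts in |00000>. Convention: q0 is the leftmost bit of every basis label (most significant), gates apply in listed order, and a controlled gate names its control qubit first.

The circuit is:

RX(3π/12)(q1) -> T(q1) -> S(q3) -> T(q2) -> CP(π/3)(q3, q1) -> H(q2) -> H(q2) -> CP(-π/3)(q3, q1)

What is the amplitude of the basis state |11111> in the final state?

|11111> carries amplitude 0 in the final state. Key observation: steps 5-8 multiply out to the identity, so the circuit reduces to the remaining gates.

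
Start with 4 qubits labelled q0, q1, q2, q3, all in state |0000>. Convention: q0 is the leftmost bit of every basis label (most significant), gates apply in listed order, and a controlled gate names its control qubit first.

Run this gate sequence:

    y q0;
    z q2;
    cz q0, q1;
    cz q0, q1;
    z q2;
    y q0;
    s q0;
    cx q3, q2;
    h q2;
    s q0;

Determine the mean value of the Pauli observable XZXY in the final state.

The observable XZXY averages to 0. Key observation: gates 1-6 undo each other exactly, leaving only the rest of the circuit to track.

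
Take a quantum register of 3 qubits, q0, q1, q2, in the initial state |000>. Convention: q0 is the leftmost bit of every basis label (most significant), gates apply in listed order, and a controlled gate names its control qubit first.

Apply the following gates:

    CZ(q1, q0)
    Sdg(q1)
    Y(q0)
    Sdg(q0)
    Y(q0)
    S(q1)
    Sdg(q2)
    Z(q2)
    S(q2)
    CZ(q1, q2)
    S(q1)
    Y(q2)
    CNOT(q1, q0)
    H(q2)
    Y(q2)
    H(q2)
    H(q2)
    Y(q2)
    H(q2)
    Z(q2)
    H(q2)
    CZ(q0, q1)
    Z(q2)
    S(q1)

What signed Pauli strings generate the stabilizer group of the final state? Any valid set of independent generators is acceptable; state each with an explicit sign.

The stabilizer group can be generated by +IIX, +ZII, +IZI, among other valid generating sets.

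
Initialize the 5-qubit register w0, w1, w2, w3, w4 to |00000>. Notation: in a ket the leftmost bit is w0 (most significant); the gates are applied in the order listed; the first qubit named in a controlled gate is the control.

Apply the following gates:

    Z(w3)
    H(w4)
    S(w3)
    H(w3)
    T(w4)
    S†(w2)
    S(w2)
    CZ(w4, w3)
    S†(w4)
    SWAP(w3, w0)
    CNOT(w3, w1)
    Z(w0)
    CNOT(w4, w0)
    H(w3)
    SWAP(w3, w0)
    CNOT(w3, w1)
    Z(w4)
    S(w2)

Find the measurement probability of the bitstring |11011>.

The probability of measuring |11011> is 1/8.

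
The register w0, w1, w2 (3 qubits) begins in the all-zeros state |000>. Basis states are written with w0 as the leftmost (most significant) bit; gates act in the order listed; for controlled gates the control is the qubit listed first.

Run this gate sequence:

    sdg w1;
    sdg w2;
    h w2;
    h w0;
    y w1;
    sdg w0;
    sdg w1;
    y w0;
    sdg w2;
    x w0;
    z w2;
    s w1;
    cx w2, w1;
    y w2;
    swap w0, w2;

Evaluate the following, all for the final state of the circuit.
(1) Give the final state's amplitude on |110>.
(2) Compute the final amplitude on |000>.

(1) The final state's coefficient on |110> equals -I/2.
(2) |000> carries amplitude -1/2 in the final state.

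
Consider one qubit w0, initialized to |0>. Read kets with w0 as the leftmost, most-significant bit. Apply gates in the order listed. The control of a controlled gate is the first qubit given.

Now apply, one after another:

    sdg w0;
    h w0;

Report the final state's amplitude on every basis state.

The final amplitudes are sqrt(2)/2 on |0>, sqrt(2)/2 on |1>.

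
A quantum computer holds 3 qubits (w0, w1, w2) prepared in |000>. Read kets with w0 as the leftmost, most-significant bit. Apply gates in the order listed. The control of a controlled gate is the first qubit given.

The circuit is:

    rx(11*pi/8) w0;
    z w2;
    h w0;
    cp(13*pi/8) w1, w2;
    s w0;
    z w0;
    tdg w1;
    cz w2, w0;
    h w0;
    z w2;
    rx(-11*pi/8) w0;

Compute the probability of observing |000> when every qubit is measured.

A full measurement returns |000> with probability 1/2.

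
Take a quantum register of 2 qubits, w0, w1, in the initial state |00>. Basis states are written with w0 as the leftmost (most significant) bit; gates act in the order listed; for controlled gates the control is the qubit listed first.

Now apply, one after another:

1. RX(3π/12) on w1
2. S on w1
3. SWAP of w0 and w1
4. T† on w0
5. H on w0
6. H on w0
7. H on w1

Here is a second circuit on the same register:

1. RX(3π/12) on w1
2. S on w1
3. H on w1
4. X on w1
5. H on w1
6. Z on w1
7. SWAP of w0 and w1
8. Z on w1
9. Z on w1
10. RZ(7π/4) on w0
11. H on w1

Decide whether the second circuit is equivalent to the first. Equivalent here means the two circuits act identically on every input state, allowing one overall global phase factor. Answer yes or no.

Yes: on every input state the two circuits agree up to one overall phase factor.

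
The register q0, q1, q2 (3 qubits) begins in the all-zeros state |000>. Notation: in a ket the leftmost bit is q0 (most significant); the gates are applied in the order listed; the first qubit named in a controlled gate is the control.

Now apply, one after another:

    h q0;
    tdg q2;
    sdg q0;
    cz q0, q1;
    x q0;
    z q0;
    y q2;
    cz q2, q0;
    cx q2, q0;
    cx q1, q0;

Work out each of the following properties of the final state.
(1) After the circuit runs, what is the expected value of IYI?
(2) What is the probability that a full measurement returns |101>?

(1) The expectation value of IYI is 0.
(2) The probability of measuring |101> is 1/2.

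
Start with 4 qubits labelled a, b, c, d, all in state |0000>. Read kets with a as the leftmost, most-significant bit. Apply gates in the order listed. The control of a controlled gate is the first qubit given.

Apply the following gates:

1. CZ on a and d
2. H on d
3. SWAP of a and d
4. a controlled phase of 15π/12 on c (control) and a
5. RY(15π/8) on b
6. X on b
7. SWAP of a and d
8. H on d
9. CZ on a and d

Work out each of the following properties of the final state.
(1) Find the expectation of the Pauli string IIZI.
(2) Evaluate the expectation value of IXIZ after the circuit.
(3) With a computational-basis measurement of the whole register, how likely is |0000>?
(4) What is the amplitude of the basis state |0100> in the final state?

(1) In the final state, IIZI has expectation 1.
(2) The expectation value of IXIZ is -sqrt(2 - sqrt(2))/2.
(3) A full measurement returns |0000> with probability sin(pi/16)**2.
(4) The final state's coefficient on |0100> equals -cos(pi/16).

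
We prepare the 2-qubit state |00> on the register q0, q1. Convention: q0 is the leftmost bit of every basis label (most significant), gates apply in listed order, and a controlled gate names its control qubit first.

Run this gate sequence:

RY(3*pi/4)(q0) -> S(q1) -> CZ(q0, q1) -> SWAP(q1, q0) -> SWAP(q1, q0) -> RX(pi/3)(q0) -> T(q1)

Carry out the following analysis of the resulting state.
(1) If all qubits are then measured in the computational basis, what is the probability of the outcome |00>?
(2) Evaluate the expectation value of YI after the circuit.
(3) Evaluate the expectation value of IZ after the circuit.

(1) The probability of measuring |00> is 1/2 - sqrt(2)/8. Key observation: steps 4-5 multiply out to the identity, so the circuit reduces to the remaining gates.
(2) In the final state, YI has expectation sqrt(6)/4.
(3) The expectation value of IZ is 1.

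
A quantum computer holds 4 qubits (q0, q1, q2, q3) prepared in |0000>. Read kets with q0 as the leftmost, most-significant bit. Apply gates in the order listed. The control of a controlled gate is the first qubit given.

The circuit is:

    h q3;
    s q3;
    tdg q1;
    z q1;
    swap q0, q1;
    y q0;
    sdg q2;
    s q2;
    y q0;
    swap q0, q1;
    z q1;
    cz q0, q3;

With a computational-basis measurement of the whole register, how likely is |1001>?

A full measurement returns |1001> with probability 0.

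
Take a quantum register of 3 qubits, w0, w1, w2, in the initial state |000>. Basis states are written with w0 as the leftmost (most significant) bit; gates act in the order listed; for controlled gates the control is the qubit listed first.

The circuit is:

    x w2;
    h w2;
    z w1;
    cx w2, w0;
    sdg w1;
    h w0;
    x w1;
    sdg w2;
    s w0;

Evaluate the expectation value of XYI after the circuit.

The expectation value of XYI is 0.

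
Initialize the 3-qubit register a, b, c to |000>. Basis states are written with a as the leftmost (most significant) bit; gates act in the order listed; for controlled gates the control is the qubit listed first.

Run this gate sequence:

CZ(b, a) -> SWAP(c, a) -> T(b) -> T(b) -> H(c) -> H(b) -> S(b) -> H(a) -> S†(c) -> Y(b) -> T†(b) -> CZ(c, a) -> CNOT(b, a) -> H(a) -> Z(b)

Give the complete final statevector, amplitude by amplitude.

The final amplitudes are 1/2 on |000>, 0 on |001>, -exp(I*pi/4)/2 on |010>, 0 on |011>, 0 on |100>, -I/2 on |101>, 0 on |110>, -exp(3*I*pi/4)/2 on |111>.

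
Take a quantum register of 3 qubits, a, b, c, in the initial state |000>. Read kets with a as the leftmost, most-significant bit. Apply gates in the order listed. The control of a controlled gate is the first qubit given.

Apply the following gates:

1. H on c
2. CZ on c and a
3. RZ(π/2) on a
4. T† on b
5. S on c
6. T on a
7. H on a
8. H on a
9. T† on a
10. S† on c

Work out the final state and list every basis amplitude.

After the circuit, the state carries amplitude -sqrt(2)*exp(3*I*pi/4)/2 on |000>, -sqrt(2)*exp(3*I*pi/4)/2 on |001>, and 0 on every other basis state. Key observation: steps 5-10 multiply out to the identity, so the circuit reduces to the remaining gates.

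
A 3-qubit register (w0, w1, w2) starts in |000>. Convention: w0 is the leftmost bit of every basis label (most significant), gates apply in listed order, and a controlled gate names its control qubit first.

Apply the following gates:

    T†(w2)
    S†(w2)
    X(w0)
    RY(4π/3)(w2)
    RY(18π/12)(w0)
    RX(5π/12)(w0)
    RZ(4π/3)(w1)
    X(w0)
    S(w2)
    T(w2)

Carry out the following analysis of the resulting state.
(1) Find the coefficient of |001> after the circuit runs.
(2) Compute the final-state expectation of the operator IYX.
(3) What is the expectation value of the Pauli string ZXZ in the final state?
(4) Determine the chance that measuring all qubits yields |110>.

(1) The amplitude on |001> is -sqrt(12 - 6*sqrt(2))*exp(7*I*pi/12)/16 - sqrt(6*sqrt(2) + 12)*exp(I*pi/12)/16 - 3*sqrt(4 - 2*sqrt(2))*exp(I*pi/12)/16 + 3*sqrt(2*sqrt(2) + 4)*exp(7*I*pi/12)/16.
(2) In the final state, IYX has expectation 0.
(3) The expectation value of ZXZ is 0.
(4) Outcome |110> occurs with probability 0.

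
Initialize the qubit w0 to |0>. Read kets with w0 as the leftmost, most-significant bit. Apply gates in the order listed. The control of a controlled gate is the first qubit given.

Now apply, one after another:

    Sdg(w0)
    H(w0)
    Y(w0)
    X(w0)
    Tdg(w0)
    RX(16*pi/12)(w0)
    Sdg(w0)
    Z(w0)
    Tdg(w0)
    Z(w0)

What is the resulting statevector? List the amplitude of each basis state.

The resulting statevector has amplitude -sqrt(2)*I/4 + sqrt(6)*exp(3*I*pi/4)/4 on |0>, -sqrt(6)*exp(I*pi/4)/4 - sqrt(2)*I/4 on |1>.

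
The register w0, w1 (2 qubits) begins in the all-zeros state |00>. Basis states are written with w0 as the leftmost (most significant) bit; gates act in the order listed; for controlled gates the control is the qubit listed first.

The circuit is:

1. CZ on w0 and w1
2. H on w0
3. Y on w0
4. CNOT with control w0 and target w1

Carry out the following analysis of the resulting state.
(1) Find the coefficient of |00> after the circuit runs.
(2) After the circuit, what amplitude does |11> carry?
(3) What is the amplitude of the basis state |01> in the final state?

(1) The final state's coefficient on |00> equals -sqrt(2)*I/2.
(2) The amplitude on |11> is sqrt(2)*I/2.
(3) The amplitude on |01> is 0.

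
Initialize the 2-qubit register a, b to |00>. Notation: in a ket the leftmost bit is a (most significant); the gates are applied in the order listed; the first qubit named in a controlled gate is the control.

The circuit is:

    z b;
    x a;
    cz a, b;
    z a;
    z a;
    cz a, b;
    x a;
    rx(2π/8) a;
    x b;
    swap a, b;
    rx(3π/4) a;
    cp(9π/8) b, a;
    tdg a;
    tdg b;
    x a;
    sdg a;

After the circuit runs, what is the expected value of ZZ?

The expectation value of ZZ is -1/2. Key observation: gates 2-7 undo each other exactly, leaving only the rest of the circuit to track.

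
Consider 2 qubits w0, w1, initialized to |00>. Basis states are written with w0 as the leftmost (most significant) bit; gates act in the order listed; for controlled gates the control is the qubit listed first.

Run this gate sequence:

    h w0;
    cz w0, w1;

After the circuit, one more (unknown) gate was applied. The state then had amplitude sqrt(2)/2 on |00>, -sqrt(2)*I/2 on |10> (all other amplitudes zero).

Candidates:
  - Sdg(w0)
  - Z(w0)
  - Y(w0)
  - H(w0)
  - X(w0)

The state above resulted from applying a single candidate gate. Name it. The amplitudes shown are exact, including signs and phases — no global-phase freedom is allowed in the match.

It was Sdg(w0) that produced the state shown.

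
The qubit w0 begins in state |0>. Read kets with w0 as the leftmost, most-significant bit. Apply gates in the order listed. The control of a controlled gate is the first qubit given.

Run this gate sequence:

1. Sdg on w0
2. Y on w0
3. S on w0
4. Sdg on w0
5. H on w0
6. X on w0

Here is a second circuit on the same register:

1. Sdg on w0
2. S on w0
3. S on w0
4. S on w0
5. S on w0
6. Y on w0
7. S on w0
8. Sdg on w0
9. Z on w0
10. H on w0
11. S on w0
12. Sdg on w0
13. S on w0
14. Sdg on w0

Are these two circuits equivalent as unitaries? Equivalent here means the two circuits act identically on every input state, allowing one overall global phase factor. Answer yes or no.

Yes, they are equivalent — the unitaries differ by at most a global phase.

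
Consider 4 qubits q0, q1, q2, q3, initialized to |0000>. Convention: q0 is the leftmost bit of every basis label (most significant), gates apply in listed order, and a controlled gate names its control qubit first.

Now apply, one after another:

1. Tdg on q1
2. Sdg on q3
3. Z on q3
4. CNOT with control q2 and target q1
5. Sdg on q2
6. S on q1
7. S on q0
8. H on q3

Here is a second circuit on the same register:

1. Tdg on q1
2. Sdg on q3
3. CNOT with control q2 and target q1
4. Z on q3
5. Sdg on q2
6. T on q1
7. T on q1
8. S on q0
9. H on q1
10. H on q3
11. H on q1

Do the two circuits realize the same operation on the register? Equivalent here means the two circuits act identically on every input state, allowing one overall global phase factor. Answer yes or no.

Yes — the two circuits implement the same unitary up to a global phase.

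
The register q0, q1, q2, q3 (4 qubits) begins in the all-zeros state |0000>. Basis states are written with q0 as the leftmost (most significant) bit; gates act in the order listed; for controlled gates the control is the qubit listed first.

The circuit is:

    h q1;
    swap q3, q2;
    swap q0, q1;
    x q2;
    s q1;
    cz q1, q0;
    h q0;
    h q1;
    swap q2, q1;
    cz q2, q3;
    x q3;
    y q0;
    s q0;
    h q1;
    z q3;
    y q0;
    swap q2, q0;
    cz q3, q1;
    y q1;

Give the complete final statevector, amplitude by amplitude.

The final amplitudes are -1/2 on |0001>, 1/2 on |0101>, -1/2 on |1001>, 1/2 on |1101>, and 0 on every other basis state.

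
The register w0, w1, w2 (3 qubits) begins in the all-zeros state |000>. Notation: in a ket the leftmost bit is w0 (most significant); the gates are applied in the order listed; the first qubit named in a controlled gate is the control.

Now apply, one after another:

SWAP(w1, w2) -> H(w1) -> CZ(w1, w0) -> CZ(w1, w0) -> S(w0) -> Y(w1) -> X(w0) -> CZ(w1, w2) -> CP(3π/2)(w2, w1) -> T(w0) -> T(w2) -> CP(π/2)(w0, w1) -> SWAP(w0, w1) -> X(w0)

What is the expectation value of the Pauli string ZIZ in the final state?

The expectation value of ZIZ is 0. Key observation: steps 3-4 multiply out to the identity, so the circuit reduces to the remaining gates.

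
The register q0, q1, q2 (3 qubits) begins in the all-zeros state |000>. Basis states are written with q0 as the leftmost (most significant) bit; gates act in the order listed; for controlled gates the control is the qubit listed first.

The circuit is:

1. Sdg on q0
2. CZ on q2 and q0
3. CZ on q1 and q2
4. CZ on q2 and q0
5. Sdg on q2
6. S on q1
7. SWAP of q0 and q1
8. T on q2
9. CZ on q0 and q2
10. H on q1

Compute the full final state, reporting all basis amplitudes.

The resulting statevector has amplitude sqrt(2)/2 on |000>, sqrt(2)/2 on |010>, and 0 on every other basis state.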